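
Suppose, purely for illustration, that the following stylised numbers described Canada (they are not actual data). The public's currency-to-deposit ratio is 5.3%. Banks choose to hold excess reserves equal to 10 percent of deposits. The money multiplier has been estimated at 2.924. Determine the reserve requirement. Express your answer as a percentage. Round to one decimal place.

20.7%

Using m = 2.924. Since m = (1 + c)/(c + rr + e), the denominator satisfies c + rr + e = (1 + c)/m = (1 + 0.053) / 2.924 ≈ 0.360123.
With c = 0.053 and e = 0.1, the reserve requirement is 0.360123 − 0.053 − 0.1 = 0.207123.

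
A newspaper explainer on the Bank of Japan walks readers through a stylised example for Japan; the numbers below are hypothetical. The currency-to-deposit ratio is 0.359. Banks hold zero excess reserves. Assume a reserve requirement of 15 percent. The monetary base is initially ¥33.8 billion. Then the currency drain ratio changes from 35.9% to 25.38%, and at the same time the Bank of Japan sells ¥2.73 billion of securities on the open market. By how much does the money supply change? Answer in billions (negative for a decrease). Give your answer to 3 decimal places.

Before: m₁ = (1 + 0.359) / (0.15 + 0.359) ≈ 2.669941, MB₁ = 33.8, so M₁ = 2.669941 × 33.8 ≈ 90.244 billion.
After: m₂ = (1 + 0.2538) / (0.15 + 0.2538) ≈ 3.105002, MB₂ = 33.8 − 2.73 = 31.07, so M₂ = 3.105002 × 31.07 ≈ 96.4724 billion.
ΔM = M₂ − M₁ = 96.4724 − 90.244 = 6.2284 billion.

¥6.228 billion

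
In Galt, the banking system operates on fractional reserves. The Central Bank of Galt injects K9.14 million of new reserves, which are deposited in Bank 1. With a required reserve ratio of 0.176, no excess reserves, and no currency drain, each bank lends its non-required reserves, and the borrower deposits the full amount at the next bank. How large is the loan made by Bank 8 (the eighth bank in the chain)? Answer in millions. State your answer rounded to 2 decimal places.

K1.94 million

Each bank lends a fraction (1 − rr) = 0.8240 of the deposit it receives, so Bank 8 receives 9.14·0.8240^7 and lends 9.14·0.8240^8 ≈ 1.9425 million.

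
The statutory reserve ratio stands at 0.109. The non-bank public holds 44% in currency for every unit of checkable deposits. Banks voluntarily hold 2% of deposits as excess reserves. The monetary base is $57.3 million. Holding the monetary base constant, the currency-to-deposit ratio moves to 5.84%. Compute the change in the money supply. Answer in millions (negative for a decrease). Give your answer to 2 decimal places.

$178.61 million

Initially m₁ = (1 + 0.44) / (0.109 + 0.02 + 0.44) ≈ 2.53076, so M₁ = 2.53076 × 57.3 ≈ 145.0125 million.
After the change m₂ = (1 + 0.0584) / (0.109 + 0.02 + 0.0584) ≈ 5.64781, so M₂ = 5.64781 × 57.3 ≈ 323.6195 million.
ΔM = M₂ − M₁ = 323.6195 − 145.0125 = 178.607 million.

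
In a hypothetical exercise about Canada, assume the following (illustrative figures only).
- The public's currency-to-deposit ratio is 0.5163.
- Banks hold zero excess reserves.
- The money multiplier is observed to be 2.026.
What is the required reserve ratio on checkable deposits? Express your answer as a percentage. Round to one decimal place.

23.2%

Using m = 2.026. Since m = (1 + c)/(c + rr + e), the denominator satisfies c + rr + e = (1 + c)/m = (1 + 0.5163) / 2.026 ≈ 0.748421.
With c = 0.5163 and e = 0, the required reserve ratio on checkable deposits is 0.748421 − 0.5163 − 0 = 0.232121.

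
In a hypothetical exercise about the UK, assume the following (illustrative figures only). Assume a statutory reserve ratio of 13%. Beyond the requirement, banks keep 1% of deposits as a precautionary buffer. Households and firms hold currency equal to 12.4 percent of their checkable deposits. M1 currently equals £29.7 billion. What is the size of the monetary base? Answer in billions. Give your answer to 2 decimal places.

The money multiplier is m = (1 + c) / (rr + e + c) = (1 + 0.124) / (0.13 + 0.01 + 0.124) ≈ 4.25758.
MB = M / m = 29.7 / 4.25758 ≈ 6.9758 billion.

£6.98 billion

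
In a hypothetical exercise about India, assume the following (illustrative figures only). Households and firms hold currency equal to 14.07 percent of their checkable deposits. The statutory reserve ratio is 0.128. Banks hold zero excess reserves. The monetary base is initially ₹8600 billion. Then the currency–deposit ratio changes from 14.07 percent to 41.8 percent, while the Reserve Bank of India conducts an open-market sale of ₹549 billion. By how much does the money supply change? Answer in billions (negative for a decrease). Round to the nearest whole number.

-15600 billion

Before: m₁ = (1 + 0.1407) / (0.128 + 0.1407) ≈ 4.24525, MB₁ = 8600, so M₁ = 4.24525 × 8600 = 36509.15 billion.
After: m₂ = (1 + 0.418) / (0.128 + 0.418) ≈ 2.59707, MB₂ = 8600 − 549 = 8051, so M₂ = 2.59707 × 8051 ≈ 20909.0106 billion.
ΔM = M₂ − M₁ = 20909.0106 − 36509.15 = -15600.1394 billion.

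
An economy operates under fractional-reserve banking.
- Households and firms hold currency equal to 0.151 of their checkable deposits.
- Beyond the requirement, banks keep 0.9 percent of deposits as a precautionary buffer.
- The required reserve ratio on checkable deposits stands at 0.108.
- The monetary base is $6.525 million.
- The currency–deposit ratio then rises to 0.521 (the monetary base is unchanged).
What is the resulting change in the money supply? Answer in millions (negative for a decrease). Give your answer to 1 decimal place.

-12.5 million

Initially m₁ = (1 + 0.151) / (0.108 + 0.009 + 0.151) ≈ 4.2948, so M₁ = 4.2948 × 6.525 ≈ 28.0236 million.
After the change m₂ = (1 + 0.521) / (0.108 + 0.009 + 0.521) ≈ 2.3840, so M₂ = 2.3840 × 6.525 = 15.5556 million.
ΔM = M₂ − M₁ = 15.5556 − 28.0236 = -12.468 million.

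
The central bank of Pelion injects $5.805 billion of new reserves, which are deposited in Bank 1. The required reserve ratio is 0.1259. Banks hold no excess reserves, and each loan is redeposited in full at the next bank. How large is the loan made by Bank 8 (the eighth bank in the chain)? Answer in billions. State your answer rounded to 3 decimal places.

$1.978 billion

Each bank lends a fraction (1 − rr) = 0.8741 of the deposit it receives, so Bank 8 receives 5.805·0.8741^7 and lends 5.805·0.8741^8 ≈ 1.9783 billion.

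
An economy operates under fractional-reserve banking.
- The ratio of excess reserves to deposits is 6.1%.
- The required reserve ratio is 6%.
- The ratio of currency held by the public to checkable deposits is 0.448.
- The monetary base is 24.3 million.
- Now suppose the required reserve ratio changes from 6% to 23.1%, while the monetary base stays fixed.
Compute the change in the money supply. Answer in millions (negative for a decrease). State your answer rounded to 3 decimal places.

Initially m₁ = (1 + 0.448) / (0.06 + 0.061 + 0.448) ≈ 2.544815, so M₁ = 2.544815 × 24.3 ≈ 61.839 million.
After the change m₂ = (1 + 0.448) / (0.231 + 0.061 + 0.448) ≈ 1.956757, so M₂ = 1.956757 × 24.3 ≈ 47.5492 million.
ΔM = M₂ − M₁ = 47.5492 − 61.839 = -14.2898 million.

-14.290 million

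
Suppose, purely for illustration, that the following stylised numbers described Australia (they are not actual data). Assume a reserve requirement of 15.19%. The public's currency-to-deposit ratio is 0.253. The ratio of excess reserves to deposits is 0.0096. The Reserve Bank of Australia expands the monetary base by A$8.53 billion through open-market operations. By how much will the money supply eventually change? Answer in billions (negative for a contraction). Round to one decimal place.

The money multiplier is m = (1 + c) / (rr + e + c) = (1 + 0.253) / (0.1519 + 0.0096 + 0.253) ≈ 3.0229.
The purchase adds 8.53 billion of base, so ΔM = m × ΔMB = 3.0229 × (+8.53) ≈ 25.7853 billion.

A$25.8 billion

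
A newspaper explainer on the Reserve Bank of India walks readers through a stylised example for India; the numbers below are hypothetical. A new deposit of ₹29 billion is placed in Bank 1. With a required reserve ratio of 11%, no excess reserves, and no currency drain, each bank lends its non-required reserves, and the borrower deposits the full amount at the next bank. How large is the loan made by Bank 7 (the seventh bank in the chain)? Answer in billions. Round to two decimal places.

₹12.83 billion

Each bank lends a fraction (1 − rr) = 0.8900 of the deposit it receives, so Bank 7 receives 29·0.8900^6 and lends 29·0.8900^7 ≈ 12.8271 billion.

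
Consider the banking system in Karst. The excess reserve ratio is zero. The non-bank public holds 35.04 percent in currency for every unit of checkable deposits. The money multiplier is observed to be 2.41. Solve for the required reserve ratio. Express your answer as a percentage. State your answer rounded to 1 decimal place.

21.0%

Using m = 2.41. Since m = (1 + c)/(c + rr + e), the denominator satisfies c + rr + e = (1 + c)/m = (1 + 0.3504) / 2.41 ≈ 0.560332.
With c = 0.3504 and e = 0, the required reserve ratio is 0.560332 − 0.3504 − 0 = 0.209932.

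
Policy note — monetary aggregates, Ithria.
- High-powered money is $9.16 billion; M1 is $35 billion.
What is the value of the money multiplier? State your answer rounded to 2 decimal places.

3.82

The money multiplier is m = M / MB = 35 / 9.16 ≈ 3.82096.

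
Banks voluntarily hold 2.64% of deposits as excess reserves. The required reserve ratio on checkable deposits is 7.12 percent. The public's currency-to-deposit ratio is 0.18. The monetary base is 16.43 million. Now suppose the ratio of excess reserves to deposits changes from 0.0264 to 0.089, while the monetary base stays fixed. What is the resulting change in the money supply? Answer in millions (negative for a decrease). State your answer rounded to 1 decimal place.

-12.9 million

Initially m₁ = (1 + 0.18) / (0.0712 + 0.0264 + 0.18) ≈ 4.2507, so M₁ = 4.2507 × 16.43 ≈ 69.839 million.
After the change m₂ = (1 + 0.18) / (0.0712 + 0.089 + 0.18) ≈ 3.4685, so M₂ = 3.4685 × 16.43 ≈ 56.9875 million.
ΔM = M₂ − M₁ = 56.9875 − 69.839 = -12.8515 million.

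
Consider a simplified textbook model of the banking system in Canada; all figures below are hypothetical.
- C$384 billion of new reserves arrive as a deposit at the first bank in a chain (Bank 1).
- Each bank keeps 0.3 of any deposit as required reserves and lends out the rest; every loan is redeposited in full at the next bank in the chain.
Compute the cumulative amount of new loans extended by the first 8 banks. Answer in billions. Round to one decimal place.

Bank i lends (1 − rr)^i of the original deposit: Bank 1 lends 384·0.7000 = 268.8000, Bank 2 lends 384·0.7000² = 188.1600, and so on.
Summing a geometric series: total = 384·[0.7000·(1 − 0.7000^8) / (1 − 0.7000)] ≈ 844.3474 billion.

C$844.3 billion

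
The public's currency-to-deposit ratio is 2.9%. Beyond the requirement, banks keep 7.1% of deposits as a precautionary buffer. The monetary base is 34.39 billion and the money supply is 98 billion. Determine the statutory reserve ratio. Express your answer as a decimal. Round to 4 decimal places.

Using m = M/MB = 98/34.39 ≈ 2.849666. Since m = (1 + c)/(c + rr + e), the denominator satisfies c + rr + e = (1 + c)/m = (1 + 0.029) / 2.849666 ≈ 0.361095.
With c = 0.029 and e = 0.071, the statutory reserve ratio is 0.361095 − 0.029 − 0.071 = 0.261095.

0.2611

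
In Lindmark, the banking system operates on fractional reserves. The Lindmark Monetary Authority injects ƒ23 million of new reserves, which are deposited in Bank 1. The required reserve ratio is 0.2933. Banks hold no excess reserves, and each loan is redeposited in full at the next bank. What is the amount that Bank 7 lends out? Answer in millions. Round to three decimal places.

ƒ2.025 million

Each bank lends a fraction (1 − rr) = 0.7067 of the deposit it receives, so Bank 7 receives 23·0.7067^6 and lends 23·0.7067^7 ≈ 2.0248 million.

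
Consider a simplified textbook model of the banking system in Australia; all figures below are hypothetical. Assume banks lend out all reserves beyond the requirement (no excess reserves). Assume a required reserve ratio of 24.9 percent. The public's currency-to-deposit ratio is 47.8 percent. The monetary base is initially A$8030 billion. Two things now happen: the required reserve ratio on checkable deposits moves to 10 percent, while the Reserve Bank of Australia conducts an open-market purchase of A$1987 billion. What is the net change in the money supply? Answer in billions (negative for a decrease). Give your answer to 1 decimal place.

A$9289.3 billion

Before: m₁ = (1 + 0.478) / (0.249 + 0.478) ≈ 2.0330124, MB₁ = 8030, so M₁ = 2.0330124 × 8030 ≈ 16325.0896 billion.
After: m₂ = (1 + 0.478) / (0.1 + 0.478) ≈ 2.5570934, MB₂ = 8030 + 1987 = 10017, so M₂ = 2.5570934 × 10017 ≈ 25614.4046 billion.
ΔM = M₂ − M₁ = 25614.4046 − 16325.0896 = 9289.315 billion.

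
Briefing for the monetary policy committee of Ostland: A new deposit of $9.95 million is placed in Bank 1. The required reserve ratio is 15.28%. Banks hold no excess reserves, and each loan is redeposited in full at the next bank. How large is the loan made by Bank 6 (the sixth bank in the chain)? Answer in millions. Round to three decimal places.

Each bank lends a fraction (1 − rr) = 0.8472 of the deposit it receives, so Bank 6 receives 9.95·0.8472^5 and lends 9.95·0.8472^6 ≈ 3.6791 million.

$3.679 million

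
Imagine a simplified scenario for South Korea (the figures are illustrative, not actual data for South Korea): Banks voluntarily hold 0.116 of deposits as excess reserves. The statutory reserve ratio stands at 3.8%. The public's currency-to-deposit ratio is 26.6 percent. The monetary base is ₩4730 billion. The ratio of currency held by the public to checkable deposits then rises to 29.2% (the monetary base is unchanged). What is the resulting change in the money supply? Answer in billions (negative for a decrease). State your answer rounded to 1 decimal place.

-555.4 billion

Initially m₁ = (1 + 0.266) / (0.038 + 0.116 + 0.266) ≈ 3.014286, so M₁ = 3.014286 × 4730 ≈ 14257.5728 billion.
After the change m₂ = (1 + 0.292) / (0.038 + 0.116 + 0.292) ≈ 2.896861, so M₂ = 2.896861 × 4730 ≈ 13702.1525 billion.
ΔM = M₂ − M₁ = 13702.1525 − 14257.5728 = -555.4203 billion.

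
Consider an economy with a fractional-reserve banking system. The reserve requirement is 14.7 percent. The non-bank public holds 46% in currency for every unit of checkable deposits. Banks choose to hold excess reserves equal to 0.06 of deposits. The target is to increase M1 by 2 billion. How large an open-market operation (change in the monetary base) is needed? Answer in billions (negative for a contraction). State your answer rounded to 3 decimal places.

0.914 billion

The money multiplier is m = (1 + c) / (rr + e + c) = (1 + 0.46) / (0.147 + 0.06 + 0.46) ≈ 2.18891.
ΔMB = ΔM / m = (+2) / 2.18891 ≈ 0.9137 billion.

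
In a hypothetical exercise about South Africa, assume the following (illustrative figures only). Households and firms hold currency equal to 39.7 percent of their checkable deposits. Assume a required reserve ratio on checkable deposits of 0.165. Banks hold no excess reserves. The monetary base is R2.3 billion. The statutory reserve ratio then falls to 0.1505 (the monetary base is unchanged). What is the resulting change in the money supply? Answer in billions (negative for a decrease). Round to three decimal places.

R0.151 billion

Initially m₁ = (1 + 0.397) / (0.165 + 0.397) ≈ 2.48577, so M₁ = 2.48577 × 2.3 ≈ 5.7173 billion.
After the change m₂ = (1 + 0.397) / (0.1505 + 0.397) ≈ 2.55160, so M₂ = 2.55160 × 2.3 ≈ 5.8687 billion.
ΔM = M₂ − M₁ = 5.8687 − 5.7173 = 0.1514 billion.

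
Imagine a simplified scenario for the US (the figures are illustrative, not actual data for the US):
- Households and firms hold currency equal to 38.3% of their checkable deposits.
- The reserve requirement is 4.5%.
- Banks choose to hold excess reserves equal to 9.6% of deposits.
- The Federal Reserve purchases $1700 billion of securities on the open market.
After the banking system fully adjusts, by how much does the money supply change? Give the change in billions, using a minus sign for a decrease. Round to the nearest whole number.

The money multiplier is m = (1 + c) / (rr + e + c) = (1 + 0.383) / (0.045 + 0.096 + 0.383) ≈ 2.63931.
The purchase adds 1700 billion of base, so ΔM = m × ΔMB = 2.63931 × (+1700) = 4486.827 billion.

$4487 billion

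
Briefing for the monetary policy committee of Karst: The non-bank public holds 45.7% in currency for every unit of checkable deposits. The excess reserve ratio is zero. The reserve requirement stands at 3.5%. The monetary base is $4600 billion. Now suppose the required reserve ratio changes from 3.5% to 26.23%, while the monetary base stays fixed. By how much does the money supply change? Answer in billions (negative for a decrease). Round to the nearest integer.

Initially m₁ = (1 + 0.457) / (0.035 + 0.457) ≈ 2.96138, so M₁ = 2.96138 × 4600 = 13622.348 billion.
After the change m₂ = (1 + 0.457) / (0.2623 + 0.457) ≈ 2.02558, so M₂ = 2.02558 × 4600 = 9317.668 billion.
ΔM = M₂ − M₁ = 9317.668 − 13622.348 = -4304.68 billion.

-4305 billion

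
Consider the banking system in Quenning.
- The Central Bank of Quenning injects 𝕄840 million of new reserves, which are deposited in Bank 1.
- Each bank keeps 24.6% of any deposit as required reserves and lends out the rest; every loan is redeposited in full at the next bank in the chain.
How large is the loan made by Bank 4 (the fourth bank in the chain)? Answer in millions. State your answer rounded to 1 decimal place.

𝕄271.5 million

Each bank lends a fraction (1 − rr) = 0.7540 of the deposit it receives, so Bank 4 receives 840·0.7540^3 and lends 840·0.7540^4 ≈ 271.4968 million.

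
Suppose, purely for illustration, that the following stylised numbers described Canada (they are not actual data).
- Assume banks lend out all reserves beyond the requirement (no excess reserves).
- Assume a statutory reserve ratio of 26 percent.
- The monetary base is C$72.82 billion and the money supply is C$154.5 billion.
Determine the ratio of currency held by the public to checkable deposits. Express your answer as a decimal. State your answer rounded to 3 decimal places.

0.400

Using m = M/MB = 154.5/72.82 ≈ 2.121670. From m = (1 + c)/(c + rr + e), rearranging gives 1 + c = m·(c + rr + e), so c·(1 − m) = m·(rr + e) − 1.
Hence c = [m·(rr + e) − 1]/(1 − m) = [2.121670 × (0.26 + 0) − 1] / (1 − 2.121670) ≈ 0.399731.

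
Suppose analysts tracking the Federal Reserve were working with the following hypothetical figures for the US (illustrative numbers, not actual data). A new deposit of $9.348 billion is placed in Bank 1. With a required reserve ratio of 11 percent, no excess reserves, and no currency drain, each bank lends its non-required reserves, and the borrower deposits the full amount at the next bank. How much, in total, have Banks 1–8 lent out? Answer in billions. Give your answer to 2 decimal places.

Bank i lends (1 − rr)^i of the original deposit: Bank 1 lends 9.348·0.8900 ≈ 8.3197, Bank 2 lends 9.348·0.8900² ≈ 7.4046, and so on.
Summing a geometric series: total = 9.348·[0.8900·(1 − 0.8900^8) / (1 − 0.8900)] ≈ 45.8599 billion.

$45.86 billion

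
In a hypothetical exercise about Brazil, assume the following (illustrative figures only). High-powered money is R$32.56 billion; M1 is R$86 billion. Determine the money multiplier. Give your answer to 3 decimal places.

2.641

The money multiplier is m = M / MB = 86 / 32.56 ≈ 2.64128.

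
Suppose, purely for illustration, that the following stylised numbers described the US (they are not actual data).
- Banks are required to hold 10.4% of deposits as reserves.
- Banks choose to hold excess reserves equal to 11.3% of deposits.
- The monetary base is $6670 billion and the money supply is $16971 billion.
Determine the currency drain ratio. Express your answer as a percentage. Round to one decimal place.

29.0%

Using m = M/MB = 16971/6670 ≈ 2.544378. From m = (1 + c)/(c + rr + e), rearranging gives 1 + c = m·(c + rr + e), so c·(1 − m) = m·(rr + e) − 1.
Hence c = [m·(rr + e) − 1]/(1 − m) = [2.544378 × (0.104 + 0.113) − 1] / (1 − 2.544378) ≈ 0.290000.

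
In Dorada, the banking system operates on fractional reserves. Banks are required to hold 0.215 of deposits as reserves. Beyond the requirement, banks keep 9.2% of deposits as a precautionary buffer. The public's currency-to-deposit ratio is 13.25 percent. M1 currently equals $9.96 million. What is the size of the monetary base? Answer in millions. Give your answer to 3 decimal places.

$3.865 million

The money multiplier is m = (1 + c) / (rr + e + c) = (1 + 0.1325) / (0.215 + 0.092 + 0.1325) ≈ 2.57679.
MB = M / m = 9.96 / 2.57679 ≈ 3.8653 million.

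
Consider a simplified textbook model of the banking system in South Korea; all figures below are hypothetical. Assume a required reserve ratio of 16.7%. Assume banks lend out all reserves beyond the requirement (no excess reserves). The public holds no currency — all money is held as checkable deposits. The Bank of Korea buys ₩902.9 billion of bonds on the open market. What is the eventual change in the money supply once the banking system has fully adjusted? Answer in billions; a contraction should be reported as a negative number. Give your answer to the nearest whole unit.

₩5407 billion

The simple money multiplier is m = 1/rr = 1/0.167 ≈ 5.9880.
An open-market purchase increases the monetary base by 902.9 billion, so ΔM = m × ΔMB = 5.9880 × 902.9 = 5406.5652 billion.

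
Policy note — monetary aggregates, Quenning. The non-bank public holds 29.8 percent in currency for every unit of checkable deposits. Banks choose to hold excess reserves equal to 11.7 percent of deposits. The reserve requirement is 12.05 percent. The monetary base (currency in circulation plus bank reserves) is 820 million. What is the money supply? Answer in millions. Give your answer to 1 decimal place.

The money multiplier is m = (1 + c) / (rr + e + c) = (1 + 0.298) / (0.1205 + 0.117 + 0.298) ≈ 2.42390.
So M = m × MB = 2.42390 × 820 = 1987.598 million.

1987.6 million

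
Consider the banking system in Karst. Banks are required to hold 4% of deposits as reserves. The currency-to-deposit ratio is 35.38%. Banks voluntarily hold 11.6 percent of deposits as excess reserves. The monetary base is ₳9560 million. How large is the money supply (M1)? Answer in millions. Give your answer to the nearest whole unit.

The money multiplier is m = (1 + c) / (rr + e + c) = (1 + 0.3538) / (0.04 + 0.116 + 0.3538) ≈ 2.65555.
So M = m × MB = 2.65555 × 9560 = 25387.058 million.

₳25387 million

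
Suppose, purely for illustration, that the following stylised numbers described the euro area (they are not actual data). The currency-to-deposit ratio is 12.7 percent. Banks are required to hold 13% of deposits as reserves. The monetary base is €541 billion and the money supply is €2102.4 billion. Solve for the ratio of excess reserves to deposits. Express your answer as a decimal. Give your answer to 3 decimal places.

0.033

Using m = M/MB = 2102.4/541 ≈ 3.886137. Since m = (1 + c)/(c + rr + e), the denominator satisfies c + rr + e = (1 + c)/m = (1 + 0.127) / 3.886137 ≈ 0.290005.
With c = 0.127 and rr = 0.13, the ratio of excess reserves to deposits is 0.290005 − 0.127 − 0.13 = 0.033005.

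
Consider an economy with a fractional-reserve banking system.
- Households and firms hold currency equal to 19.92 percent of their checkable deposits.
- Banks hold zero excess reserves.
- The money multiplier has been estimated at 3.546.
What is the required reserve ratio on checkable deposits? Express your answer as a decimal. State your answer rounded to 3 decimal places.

0.139

Using m = 3.546. Since m = (1 + c)/(c + rr + e), the denominator satisfies c + rr + e = (1 + c)/m = (1 + 0.1992) / 3.546 ≈ 0.338184.
With c = 0.1992 and e = 0, the required reserve ratio on checkable deposits is 0.338184 − 0.1992 − 0 = 0.138984.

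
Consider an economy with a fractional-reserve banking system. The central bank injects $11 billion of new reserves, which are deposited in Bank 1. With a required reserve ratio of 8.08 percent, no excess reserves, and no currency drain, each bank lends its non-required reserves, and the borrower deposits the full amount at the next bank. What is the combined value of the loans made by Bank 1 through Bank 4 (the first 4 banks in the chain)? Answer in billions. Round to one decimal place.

Bank i lends (1 − rr)^i of the original deposit: Bank 1 lends 11·0.9192 = 10.1112, Bank 2 lends 11·0.9192² ≈ 9.2942, and so on.
Summing a geometric series: total = 11·[0.9192·(1 − 0.9192^4) / (1 − 0.9192)] ≈ 35.8016 billion.

$35.8 billion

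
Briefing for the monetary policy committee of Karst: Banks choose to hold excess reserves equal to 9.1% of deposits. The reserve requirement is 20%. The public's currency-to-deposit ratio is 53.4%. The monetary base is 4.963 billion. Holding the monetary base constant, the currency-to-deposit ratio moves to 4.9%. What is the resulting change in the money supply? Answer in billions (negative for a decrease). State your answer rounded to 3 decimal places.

Initially m₁ = (1 + 0.534) / (0.2 + 0.091 + 0.534) ≈ 1.85939, so M₁ = 1.85939 × 4.963 ≈ 9.2282 billion.
After the change m₂ = (1 + 0.049) / (0.2 + 0.091 + 0.049) ≈ 3.08529, so M₂ = 3.08529 × 4.963 ≈ 15.3123 billion.
ΔM = M₂ − M₁ = 15.3123 − 9.2282 = 6.0841 billion.

6.084 billion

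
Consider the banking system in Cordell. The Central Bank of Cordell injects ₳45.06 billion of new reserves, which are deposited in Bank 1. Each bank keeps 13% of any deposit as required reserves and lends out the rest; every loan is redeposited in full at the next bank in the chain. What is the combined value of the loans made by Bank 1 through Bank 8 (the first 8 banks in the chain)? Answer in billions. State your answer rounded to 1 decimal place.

₳202.6 billion

Bank i lends (1 − rr)^i of the original deposit: Bank 1 lends 45.06·0.8700 = 39.2022, Bank 2 lends 45.06·0.8700² ≈ 34.1059, and so on.
Summing a geometric series: total = 45.06·[0.8700·(1 − 0.8700^8) / (1 − 0.8700)] ≈ 202.5814 billion.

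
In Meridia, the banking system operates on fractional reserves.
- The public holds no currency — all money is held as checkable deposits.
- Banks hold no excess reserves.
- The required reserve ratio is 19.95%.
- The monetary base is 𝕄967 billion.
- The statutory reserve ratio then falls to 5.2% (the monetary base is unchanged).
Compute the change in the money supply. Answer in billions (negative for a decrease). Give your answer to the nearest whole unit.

Initially m₁ = 1 / (0.1995) ≈ 5.0125, so M₁ = 5.0125 × 967 = 4847.0875 billion.
After the change m₂ = 1 / (0.052) ≈ 19.2308, so M₂ = 19.2308 × 967 = 18596.1836 billion.
ΔM = M₂ − M₁ = 18596.1836 − 4847.0875 = 13749.0961 billion.

𝕄13749 billion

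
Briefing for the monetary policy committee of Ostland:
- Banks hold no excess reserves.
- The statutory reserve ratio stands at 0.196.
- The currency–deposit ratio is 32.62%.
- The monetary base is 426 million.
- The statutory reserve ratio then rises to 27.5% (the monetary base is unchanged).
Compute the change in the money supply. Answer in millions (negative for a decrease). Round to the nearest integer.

Initially m₁ = (1 + 0.3262) / (0.196 + 0.3262) ≈ 2.5396, so M₁ = 2.5396 × 426 = 1081.8696 million.
After the change m₂ = (1 + 0.3262) / (0.275 + 0.3262) ≈ 2.2059, so M₂ = 2.2059 × 426 = 939.7134 million.
ΔM = M₂ − M₁ = 939.7134 − 1081.8696 = -142.1562 million.

-142 million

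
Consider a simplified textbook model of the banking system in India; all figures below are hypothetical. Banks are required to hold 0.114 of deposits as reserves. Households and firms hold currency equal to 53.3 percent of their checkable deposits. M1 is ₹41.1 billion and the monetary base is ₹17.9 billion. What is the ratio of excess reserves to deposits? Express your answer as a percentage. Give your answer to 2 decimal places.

Using m = M/MB = 41.1/17.9 ≈ 2.296089. Since m = (1 + c)/(c + rr + e), the denominator satisfies c + rr + e = (1 + c)/m = (1 + 0.533) / 2.296089 ≈ 0.667657.
With c = 0.533 and rr = 0.114, the ratio of excess reserves to deposits is 0.667657 − 0.533 − 0.114 = 0.020657.

2.07%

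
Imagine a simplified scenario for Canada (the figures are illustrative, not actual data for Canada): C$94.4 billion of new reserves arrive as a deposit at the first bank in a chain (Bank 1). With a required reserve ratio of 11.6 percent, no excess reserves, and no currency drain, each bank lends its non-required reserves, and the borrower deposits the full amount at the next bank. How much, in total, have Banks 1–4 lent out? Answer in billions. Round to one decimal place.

Bank i lends (1 − rr)^i of the original deposit: Bank 1 lends 94.4·0.8840 = 83.4496, Bank 2 lends 94.4·0.8840² ≈ 73.7694, and so on.
Summing a geometric series: total = 94.4·[0.8840·(1 − 0.8840^4) / (1 − 0.8840)] ≈ 280.0788 billion.

C$280.1 billion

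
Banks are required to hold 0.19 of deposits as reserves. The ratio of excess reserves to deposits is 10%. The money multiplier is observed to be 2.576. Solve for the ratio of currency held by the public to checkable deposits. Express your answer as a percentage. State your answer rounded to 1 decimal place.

16.1%

Using m = 2.576. From m = (1 + c)/(c + rr + e), rearranging gives 1 + c = m·(c + rr + e), so c·(1 − m) = m·(rr + e) − 1.
Hence c = [m·(rr + e) − 1]/(1 − m) = [2.576 × (0.19 + 0.1) − 1] / (1 − 2.576) ≈ 0.160508.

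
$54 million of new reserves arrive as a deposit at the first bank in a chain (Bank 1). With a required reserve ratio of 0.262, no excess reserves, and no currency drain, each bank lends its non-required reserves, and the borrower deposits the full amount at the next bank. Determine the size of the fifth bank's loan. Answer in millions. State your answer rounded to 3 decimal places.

Each bank lends a fraction (1 − rr) = 0.7380 of the deposit it receives, so Bank 5 receives 54·0.7380^4 and lends 54·0.7380^5 ≈ 11.8216 million.

$11.822 million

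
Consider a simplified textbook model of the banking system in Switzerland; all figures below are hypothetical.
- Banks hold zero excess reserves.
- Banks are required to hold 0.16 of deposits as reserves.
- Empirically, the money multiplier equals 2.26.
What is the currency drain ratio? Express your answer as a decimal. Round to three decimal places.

0.507

Using m = 2.26. From m = (1 + c)/(c + rr + e), rearranging gives 1 + c = m·(c + rr + e), so c·(1 − m) = m·(rr + e) − 1.
Hence c = [m·(rr + e) − 1]/(1 − m) = [2.26 × (0.16 + 0) − 1] / (1 − 2.26) ≈ 0.506667.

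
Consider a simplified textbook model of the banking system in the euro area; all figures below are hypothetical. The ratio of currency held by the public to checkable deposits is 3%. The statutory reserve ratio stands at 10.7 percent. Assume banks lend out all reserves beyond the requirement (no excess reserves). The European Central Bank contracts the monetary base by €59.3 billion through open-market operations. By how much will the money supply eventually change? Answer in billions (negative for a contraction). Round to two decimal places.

The money multiplier is m = (1 + c) / (rr + c) = (1 + 0.03) / (0.107 + 0.03) ≈ 7.51825.
The sale removes 59.3 billion of base, so ΔM = m × ΔMB = 7.51825 × (−59.3) ≈ -445.8322 billion.

-445.83 billion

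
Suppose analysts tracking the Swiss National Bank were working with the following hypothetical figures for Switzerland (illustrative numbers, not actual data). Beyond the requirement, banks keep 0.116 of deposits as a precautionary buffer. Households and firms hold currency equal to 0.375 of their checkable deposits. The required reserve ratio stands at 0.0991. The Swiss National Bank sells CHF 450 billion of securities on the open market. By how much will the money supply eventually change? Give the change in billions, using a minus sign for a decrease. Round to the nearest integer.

-1049 billion

The money multiplier is m = (1 + c) / (rr + e + c) = (1 + 0.375) / (0.0991 + 0.116 + 0.375) ≈ 2.3301.
The sale removes 450 billion of base, so ΔM = m × ΔMB = 2.3301 × (−450) = -1048.545 billion.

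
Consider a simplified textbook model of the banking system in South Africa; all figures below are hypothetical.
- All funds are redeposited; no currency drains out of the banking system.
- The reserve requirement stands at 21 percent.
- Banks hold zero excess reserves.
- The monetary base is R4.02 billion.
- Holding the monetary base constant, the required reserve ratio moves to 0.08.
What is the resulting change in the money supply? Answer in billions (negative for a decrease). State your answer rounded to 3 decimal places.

R31.107 billion

Initially m₁ = 1 / (0.21) ≈ 4.76190, so M₁ = 4.76190 × 4.02 ≈ 19.1428 billion.
After the change m₂ = 1 / (0.08) = 12.5, so M₂ = 12.5 × 4.02 = 50.25 billion.
ΔM = M₂ − M₁ = 50.25 − 19.1428 = 31.1072 billion.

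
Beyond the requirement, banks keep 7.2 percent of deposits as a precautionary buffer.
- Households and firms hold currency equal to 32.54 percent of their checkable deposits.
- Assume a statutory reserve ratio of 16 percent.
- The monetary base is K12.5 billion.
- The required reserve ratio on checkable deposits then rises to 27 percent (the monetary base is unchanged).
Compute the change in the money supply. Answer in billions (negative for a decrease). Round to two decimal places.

-4.90 billion

Initially m₁ = (1 + 0.3254) / (0.16 + 0.072 + 0.3254) ≈ 2.37783, so M₁ = 2.37783 × 12.5 ≈ 29.7229 billion.
After the change m₂ = (1 + 0.3254) / (0.27 + 0.072 + 0.3254) ≈ 1.98592, so M₂ = 1.98592 × 12.5 = 24.824 billion.
ΔM = M₂ − M₁ = 24.824 − 29.7229 = -4.8989 billion.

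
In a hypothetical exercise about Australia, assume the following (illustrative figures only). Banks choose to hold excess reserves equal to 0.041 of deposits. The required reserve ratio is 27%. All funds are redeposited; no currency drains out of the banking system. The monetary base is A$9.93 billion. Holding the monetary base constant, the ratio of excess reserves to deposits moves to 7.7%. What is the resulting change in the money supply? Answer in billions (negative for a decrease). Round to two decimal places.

-3.31 billion

Initially m₁ = 1 / (0.27 + 0.041) ≈ 3.2154, so M₁ = 3.2154 × 9.93 ≈ 31.9289 billion.
After the change m₂ = 1 / (0.27 + 0.077) ≈ 2.8818, so M₂ = 2.8818 × 9.93 ≈ 28.6163 billion.
ΔM = M₂ − M₁ = 28.6163 − 31.9289 = -3.3126 billion.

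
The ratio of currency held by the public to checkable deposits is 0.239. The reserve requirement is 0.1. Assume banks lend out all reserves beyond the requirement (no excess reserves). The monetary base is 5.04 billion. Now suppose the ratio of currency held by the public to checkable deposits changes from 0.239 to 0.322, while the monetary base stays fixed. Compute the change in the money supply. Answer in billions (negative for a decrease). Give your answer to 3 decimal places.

Initially m₁ = (1 + 0.239) / (0.1 + 0.239) ≈ 3.65487, so M₁ = 3.65487 × 5.04 ≈ 18.4205 billion.
After the change m₂ = (1 + 0.322) / (0.1 + 0.322) ≈ 3.13270, so M₂ = 3.13270 × 5.04 ≈ 15.7888 billion.
ΔM = M₂ − M₁ = 15.7888 − 18.4205 = -2.6317 billion.

-2.632 billion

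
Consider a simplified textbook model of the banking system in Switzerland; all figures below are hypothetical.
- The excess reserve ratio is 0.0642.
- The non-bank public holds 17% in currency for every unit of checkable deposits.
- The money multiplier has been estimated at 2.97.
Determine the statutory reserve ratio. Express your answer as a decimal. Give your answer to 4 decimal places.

Using m = 2.97. Since m = (1 + c)/(c + rr + e), the denominator satisfies c + rr + e = (1 + c)/m = (1 + 0.17) / 2.97 ≈ 0.393939.
With c = 0.17 and e = 0.0642, the statutory reserve ratio is 0.393939 − 0.17 − 0.0642 = 0.159739.

0.1597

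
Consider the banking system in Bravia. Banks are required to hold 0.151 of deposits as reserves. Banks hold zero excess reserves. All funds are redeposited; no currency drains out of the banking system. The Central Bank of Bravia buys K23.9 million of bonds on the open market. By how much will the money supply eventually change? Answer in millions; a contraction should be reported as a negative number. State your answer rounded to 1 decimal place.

The simple money multiplier is m = 1/rr = 1/0.151 ≈ 6.6225.
An open-market purchase increases the monetary base by 23.9 million, so ΔM = m × ΔMB = 6.6225 × 23.9 ≈ 158.2777 million.

K158.3 million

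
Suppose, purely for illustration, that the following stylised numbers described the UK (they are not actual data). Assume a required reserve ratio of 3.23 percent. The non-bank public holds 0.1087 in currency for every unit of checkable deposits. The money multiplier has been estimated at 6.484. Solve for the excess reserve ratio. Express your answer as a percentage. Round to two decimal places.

Using m = 6.484. Since m = (1 + c)/(c + rr + e), the denominator satisfies c + rr + e = (1 + c)/m = (1 + 0.1087) / 6.484 ≈ 0.170990.
With c = 0.1087 and rr = 0.0323, the excess reserve ratio is 0.170990 − 0.1087 − 0.0323 = 0.02999.

3.00%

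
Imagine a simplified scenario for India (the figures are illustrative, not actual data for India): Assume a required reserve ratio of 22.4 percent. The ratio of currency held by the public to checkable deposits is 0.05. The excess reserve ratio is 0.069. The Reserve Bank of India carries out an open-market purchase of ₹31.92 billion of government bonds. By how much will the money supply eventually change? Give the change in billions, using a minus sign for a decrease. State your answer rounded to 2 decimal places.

The money multiplier is m = (1 + c) / (rr + e + c) = (1 + 0.05) / (0.224 + 0.069 + 0.05) ≈ 3.06122.
The purchase adds 31.92 billion of base, so ΔM = m × ΔMB = 3.06122 × (+31.92) ≈ 97.7141 billion.

₹97.71 billion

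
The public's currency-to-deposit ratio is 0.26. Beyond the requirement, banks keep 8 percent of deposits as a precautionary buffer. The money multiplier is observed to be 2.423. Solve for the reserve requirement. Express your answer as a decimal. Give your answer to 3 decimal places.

Using m = 2.423. Since m = (1 + c)/(c + rr + e), the denominator satisfies c + rr + e = (1 + c)/m = (1 + 0.26) / 2.423 ≈ 0.520017.
With c = 0.26 and e = 0.08, the reserve requirement is 0.520017 − 0.26 − 0.08 = 0.180017.

0.180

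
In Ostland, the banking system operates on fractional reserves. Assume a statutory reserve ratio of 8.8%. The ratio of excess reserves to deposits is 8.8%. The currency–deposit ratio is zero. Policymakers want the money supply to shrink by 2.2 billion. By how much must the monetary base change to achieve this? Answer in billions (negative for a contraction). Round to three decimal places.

-0.387 billion

The money multiplier is m = 1 / (rr + e) = 1 / (0.088 + 0.088) ≈ 5.68182.
ΔMB = ΔM / m = (−2.2) / 5.68182 ≈ -0.3872 billion.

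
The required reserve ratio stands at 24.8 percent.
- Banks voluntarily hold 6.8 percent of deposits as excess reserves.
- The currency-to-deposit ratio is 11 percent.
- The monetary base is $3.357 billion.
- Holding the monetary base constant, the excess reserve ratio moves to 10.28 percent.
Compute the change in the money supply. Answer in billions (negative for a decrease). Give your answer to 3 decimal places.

-0.661 billion

Initially m₁ = (1 + 0.11) / (0.248 + 0.068 + 0.11) ≈ 2.60563, so M₁ = 2.60563 × 3.357 ≈ 8.7471 billion.
After the change m₂ = (1 + 0.11) / (0.248 + 0.1028 + 0.11) ≈ 2.40885, so M₂ = 2.40885 × 3.357 ≈ 8.0865 billion.
ΔM = M₂ − M₁ = 8.0865 − 8.7471 = -0.6606 billion.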